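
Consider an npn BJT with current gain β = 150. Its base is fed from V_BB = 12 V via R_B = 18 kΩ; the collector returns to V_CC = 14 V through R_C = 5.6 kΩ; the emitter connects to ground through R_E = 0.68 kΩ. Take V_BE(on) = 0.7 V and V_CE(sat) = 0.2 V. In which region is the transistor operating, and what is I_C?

Assume active: I_B = (12 − 0.7)/(18 + 151×0.68) = 0.0936 mA, I_C = β·I_B = 14 mA.
Then V_CE = 14 − 14×5.6 − 14.1×0.68 = -74.3 V < 0.2 V — the active assumption fails.
Re-solve with V_CE = 0.2 V. KCL at the emitter: V_E/R_E = (V_BB−0.7−V_E)/R_B + (V_CC−0.2−V_E)/R_C, giving V_E = 1.81 V.
I_C = (V_CC − 0.2 − V_E)/R_C = (13.8 − 1.81)/5.6 = 2.14 mA.
Check: I_B = (11.3 − 1.81)/18 = 0.527 mA, and β·I_B = 79.1 mA > I_C, confirming saturation.

saturation; I_C ≈ 2.1 mA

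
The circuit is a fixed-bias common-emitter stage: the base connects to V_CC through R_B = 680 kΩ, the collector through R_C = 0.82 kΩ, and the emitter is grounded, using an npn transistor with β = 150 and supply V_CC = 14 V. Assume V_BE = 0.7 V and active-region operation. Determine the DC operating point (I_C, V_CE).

Base loop: V_CC = I_B·R_B + V_BE, so I_B = (14 − 0.7)/680 kΩ = 0.0196 mA.
In the active region I_C = β·I_B = 150 × 0.0196 = 2.93 mA.
Collector loop: V_CE = V_CC − I_C·R_C = 14 − 2.93×0.82 = 11.6 V.
Since V_CE = 11.6 V > V_CE(sat) ≈ 0.2 V, the transistor is in the active region as assumed.

I_C ≈ 2.9 mA, V_CE ≈ 12 V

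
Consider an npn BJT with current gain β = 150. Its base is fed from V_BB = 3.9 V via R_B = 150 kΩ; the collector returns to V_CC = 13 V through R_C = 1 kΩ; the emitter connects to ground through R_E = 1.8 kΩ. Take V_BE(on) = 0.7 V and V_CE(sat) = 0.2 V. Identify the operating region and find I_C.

active; I_C ≈ 1.1 mA

Assume active. Base-emitter loop: I_B = (V_BB − V_BE)/(R_B + (β+1)R_E) = (3.9 − 0.7)/(150 + 151×1.8) = 0.00759 mA.
I_C = β·I_B = 150×0.00759 = 1.14 mA.
V_CE = V_CC − I_C·R_C − I_E·R_E = 13 − 1.14×1 − 1.15×1.8 = 9.8 V > V_CE(sat), so the active-region assumption holds.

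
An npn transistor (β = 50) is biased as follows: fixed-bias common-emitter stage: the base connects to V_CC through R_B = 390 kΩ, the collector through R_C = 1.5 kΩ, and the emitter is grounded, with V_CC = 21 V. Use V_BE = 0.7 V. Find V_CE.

Base loop: V_CC = I_B·R_B + V_BE, so I_B = (21 − 0.7)/390 kΩ = 0.0521 mA.
In the active region I_C = β·I_B = 50 × 0.0521 = 2.6 mA.
Collector loop: V_CE = V_CC − I_C·R_C = 21 − 2.6×1.5 = 17.1 V.
Since V_CE = 17.1 V > V_CE(sat) ≈ 0.2 V, the transistor is in the active region as assumed.

V_CE ≈ 17 V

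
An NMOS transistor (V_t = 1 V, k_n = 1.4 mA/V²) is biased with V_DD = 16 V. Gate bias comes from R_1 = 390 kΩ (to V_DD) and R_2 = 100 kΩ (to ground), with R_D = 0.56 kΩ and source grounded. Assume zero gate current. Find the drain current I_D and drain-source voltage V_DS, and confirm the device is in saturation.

I_D ≈ 3.6 mA, V_DS ≈ 14 V

V_G = V_DD·R_2/(R_1+R_2) = 16×100/490 = 3.27 V. With the source grounded, V_GS = V_G = 3.27 V.
Assume saturation: I_D = (k_n/2)(V_GS − V_t)² = (1.4/2)×(3.27 − 1)² = 0.7×2.27² = 3.59 mA.
V_DS = V_DD − I_D·R_D = 16 − 3.59×0.56 = 14 V.
Saturation requires V_DS ≥ V_GS − V_t = 2.27 V; 14 ≥ 2.27 ✓.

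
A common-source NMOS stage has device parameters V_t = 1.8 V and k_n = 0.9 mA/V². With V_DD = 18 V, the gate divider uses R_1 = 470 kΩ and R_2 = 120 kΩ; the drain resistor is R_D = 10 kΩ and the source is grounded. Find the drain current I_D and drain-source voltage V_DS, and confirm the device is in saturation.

I_D ≈ 1.6 mA, V_DS ≈ 2.4 V

V_G = V_DD·R_2/(R_1+R_2) = 18×120/590 = 3.66 V. With the source grounded, V_GS = V_G = 3.66 V.
Assume saturation: I_D = (k_n/2)(V_GS − V_t)² = (0.9/2)×(3.66 − 1.8)² = 0.45×1.86² = 1.56 mA.
V_DS = V_DD − I_D·R_D = 18 − 1.56×10 = 2.41 V.
Saturation requires V_DS ≥ V_GS − V_t = 1.86 V; 2.41 ≥ 1.86 ✓.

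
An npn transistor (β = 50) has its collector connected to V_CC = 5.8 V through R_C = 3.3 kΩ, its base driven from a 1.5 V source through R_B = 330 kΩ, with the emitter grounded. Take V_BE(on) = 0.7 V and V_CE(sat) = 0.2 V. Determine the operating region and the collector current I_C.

Assume active. Base-emitter loop: I_B = (V_BB − V_BE)/R_B = (1.5 − 0.7)/330 = 0.00242 mA.
I_C = β·I_B = 50×0.00242 = 0.121 mA.
V_CE = V_CC − I_C·R_C = 5.8 − 0.121×3.3 = 5.4 V > V_CE(sat), so the active-region assumption holds.

active; I_C ≈ 0.12 mA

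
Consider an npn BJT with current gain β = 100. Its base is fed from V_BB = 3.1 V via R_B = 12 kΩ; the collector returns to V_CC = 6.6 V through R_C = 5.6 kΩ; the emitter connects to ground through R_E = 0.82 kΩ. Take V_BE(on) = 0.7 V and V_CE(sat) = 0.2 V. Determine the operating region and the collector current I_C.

saturation; I_C ≈ 0.98 mA

Assume active: I_B = (3.1 − 0.7)/(12 + 101×0.82) = 0.0253 mA, I_C = β·I_B = 2.53 mA.
Then V_CE = 6.6 − 2.53×5.6 − 2.56×0.82 = -9.67 V < 0.2 V — the active assumption fails.
Re-solve with V_CE = 0.2 V. KCL at the emitter: V_E/R_E = (V_BB−0.7−V_E)/R_B + (V_CC−0.2−V_E)/R_C, giving V_E = 0.906 V.
I_C = (V_CC − 0.2 − V_E)/R_C = (6.4 − 0.906)/5.6 = 0.981 mA.
Check: I_B = (2.4 − 0.906)/12 = 0.124 mA, and β·I_B = 12.4 mA > I_C, confirming saturation.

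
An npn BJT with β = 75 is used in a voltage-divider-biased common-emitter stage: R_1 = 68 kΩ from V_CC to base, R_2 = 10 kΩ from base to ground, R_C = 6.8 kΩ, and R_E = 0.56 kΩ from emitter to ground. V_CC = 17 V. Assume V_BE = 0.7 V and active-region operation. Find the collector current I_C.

I_C ≈ 2.2 mA

Thevenize the base divider: V_Th = V_CC·R_2/(R_1+R_2) = 17×10/78 = 2.18 V, R_Th = R_1‖R_2 = 8.72 kΩ.
Base-emitter loop: V_Th = I_B·R_Th + V_BE + (β+1)I_B·R_E, so I_B = (2.18 − 0.7) / (8.72 + 76×0.56) = 0.0289 mA.
I_C = β·I_B = 75×0.0289 = 2.16 mA, and I_E = (β+1)I_B = 2.19 mA.
V_CE = V_CC − I_C·R_C − I_E·R_E = 17 − 2.16×6.8 − 2.19×0.56 = 1.06 V.
V_CE = 1.06 V > 0.2 V confirms active-region operation.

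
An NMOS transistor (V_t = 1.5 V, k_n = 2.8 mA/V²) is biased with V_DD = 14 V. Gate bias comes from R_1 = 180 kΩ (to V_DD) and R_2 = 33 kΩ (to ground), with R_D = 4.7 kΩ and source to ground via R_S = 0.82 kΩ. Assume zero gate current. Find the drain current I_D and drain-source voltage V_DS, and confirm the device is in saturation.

V_G = V_DD·R_2/(R_1+R_2) = 14×33/213 = 2.17 V.
Assume saturation: I_D = (k_n/2)(V_GS − V_t)² with V_GS = V_G − I_D·R_S = 2.17 − 0.82·I_D.
Substituting gives 0.941·I_D² − 2.54·I_D + 0.627 = 0, with roots I_D = 0.275 or 2.42 mA.
The root I_D = 2.42 mA gives V_GS = 0.186 V ≤ V_t, so take I_D = 0.275 mA.
Then V_GS = 1.94 V and V_DS = V_DD − I_D(R_D+R_S) = 14 − 0.275×5.52 = 12.5 V.
Saturation requires V_DS ≥ V_GS − V_t = 0.443 V; 12.5 ≥ 0.443 ✓.

I_D ≈ 0.28 mA, V_DS ≈ 12 V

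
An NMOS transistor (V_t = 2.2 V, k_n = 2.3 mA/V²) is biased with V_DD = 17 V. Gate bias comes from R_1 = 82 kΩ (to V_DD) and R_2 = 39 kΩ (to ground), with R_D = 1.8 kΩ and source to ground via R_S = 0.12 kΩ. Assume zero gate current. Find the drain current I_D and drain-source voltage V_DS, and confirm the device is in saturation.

I_D ≈ 6.9 mA, V_DS ≈ 3.7 V

V_G = V_DD·R_2/(R_1+R_2) = 17×39/121 = 5.48 V.
Assume saturation: I_D = (k_n/2)(V_GS − V_t)² with V_GS = V_G − I_D·R_S = 5.48 − 0.12·I_D.
Substituting gives 0.0166·I_D² − 1.91·I_D + 12.4 = 0, with roots I_D = 6.91 or 108 mA.
The root I_D = 108 mA gives V_GS = -7.5 V ≤ V_t, so take I_D = 6.91 mA.
Then V_GS = 4.65 V and V_DS = V_DD − I_D(R_D+R_S) = 17 − 6.91×1.92 = 3.74 V.
Saturation requires V_DS ≥ V_GS − V_t = 2.45 V; 3.74 ≥ 2.45 ✓.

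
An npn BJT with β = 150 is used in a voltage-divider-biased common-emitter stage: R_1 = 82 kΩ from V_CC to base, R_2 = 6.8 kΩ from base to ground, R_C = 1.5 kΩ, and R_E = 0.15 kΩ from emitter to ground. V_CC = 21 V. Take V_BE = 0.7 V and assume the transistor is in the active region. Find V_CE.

Thevenize the base divider: V_Th = V_CC·R_2/(R_1+R_2) = 21×6.8/88.8 = 1.61 V, R_Th = R_1‖R_2 = 6.28 kΩ.
Base-emitter loop: V_Th = I_B·R_Th + V_BE + (β+1)I_B·R_E, so I_B = (1.61 − 0.7) / (6.28 + 151×0.15) = 0.0314 mA.
I_C = β·I_B = 150×0.0314 = 4.71 mA, and I_E = (β+1)I_B = 4.74 mA.
V_CE = V_CC − I_C·R_C − I_E·R_E = 21 − 4.71×1.5 − 4.74×0.15 = 13.2 V.
V_CE = 13.2 V > 0.2 V confirms active-region operation.

V_CE ≈ 13 V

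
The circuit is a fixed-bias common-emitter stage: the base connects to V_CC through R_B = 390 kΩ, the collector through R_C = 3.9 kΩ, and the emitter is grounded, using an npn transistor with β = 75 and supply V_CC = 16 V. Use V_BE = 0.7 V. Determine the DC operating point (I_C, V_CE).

I_C ≈ 2.9 mA, V_CE ≈ 4.5 V

Base loop: V_CC = I_B·R_B + V_BE, so I_B = (16 − 0.7)/390 kΩ = 0.0392 mA.
In the active region I_C = β·I_B = 75 × 0.0392 = 2.94 mA.
Collector loop: V_CE = V_CC − I_C·R_C = 16 − 2.94×3.9 = 4.52 V.
Since V_CE = 4.52 V > V_CE(sat) ≈ 0.2 V, the transistor is in the active region as assumed.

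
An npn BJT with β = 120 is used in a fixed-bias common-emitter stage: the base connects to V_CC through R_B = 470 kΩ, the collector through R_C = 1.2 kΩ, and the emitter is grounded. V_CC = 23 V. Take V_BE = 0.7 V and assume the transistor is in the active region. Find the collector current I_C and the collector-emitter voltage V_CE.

I_C ≈ 5.7 mA, V_CE ≈ 16 V

Base loop: V_CC = I_B·R_B + V_BE, so I_B = (23 − 0.7)/470 kΩ = 0.0474 mA.
In the active region I_C = β·I_B = 120 × 0.0474 = 5.69 mA.
Collector loop: V_CE = V_CC − I_C·R_C = 23 − 5.69×1.2 = 16.2 V.
Since V_CE = 16.2 V > V_CE(sat) ≈ 0.2 V, the transistor is in the active region as assumed.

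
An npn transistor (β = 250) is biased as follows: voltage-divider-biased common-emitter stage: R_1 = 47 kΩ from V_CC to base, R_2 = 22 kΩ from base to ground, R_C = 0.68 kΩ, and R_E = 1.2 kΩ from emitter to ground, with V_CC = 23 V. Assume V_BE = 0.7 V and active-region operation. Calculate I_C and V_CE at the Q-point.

Thevenize the base divider: V_Th = V_CC·R_2/(R_1+R_2) = 23×22/69 = 7.33 V, R_Th = R_1‖R_2 = 15 kΩ.
Base-emitter loop: V_Th = I_B·R_Th + V_BE + (β+1)I_B·R_E, so I_B = (7.33 − 0.7) / (15 + 251×1.2) = 0.021 mA.
I_C = β·I_B = 250×0.021 = 5.24 mA, and I_E = (β+1)I_B = 5.27 mA.
V_CE = V_CC − I_C·R_C − I_E·R_E = 23 − 5.24×0.68 − 5.27×1.2 = 13.1 V.
V_CE = 13.1 V > 0.2 V confirms active-region operation.

I_C ≈ 5.2 mA, V_CE ≈ 13 V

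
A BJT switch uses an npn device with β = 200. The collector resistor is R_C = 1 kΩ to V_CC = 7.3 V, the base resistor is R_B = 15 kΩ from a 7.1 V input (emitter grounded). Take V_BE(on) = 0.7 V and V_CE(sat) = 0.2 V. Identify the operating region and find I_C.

saturation; I_C ≈ 7.1 mA

Assume active: I_B = (7.1 − 0.7)/15 = 0.427 mA, giving I_C = β·I_B = 85.3 mA.
But then V_CE = 7.3 − 85.3×1 = -78 V < V_CE(sat) = 0.2 V — impossible in the active region.
So the transistor is saturated. With V_CE = 0.2 V, I_C = (V_CC − 0.2)/R_C = 7.1/1 = 7.1 mA.
Check: β·I_B = 85.3 mA > I_C = 7.1 mA, confirming saturation.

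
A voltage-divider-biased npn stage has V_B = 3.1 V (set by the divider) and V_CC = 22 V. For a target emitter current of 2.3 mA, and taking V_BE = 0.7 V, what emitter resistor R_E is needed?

V_E = V_B − V_BE = 3.1 − 0.7 = 2.4 V.
R_E = V_E / I_E = 2.4 / 2.3 = 1.04 kΩ.

R_E ≈ 1 kΩ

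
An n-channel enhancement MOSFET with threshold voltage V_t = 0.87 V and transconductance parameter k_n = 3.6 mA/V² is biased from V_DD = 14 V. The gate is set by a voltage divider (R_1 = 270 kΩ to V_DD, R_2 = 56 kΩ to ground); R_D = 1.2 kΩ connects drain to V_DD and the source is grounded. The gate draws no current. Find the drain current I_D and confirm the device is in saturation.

I_D ≈ 4.2 mA

V_G = V_DD·R_2/(R_1+R_2) = 14×56/326 = 2.4 V. With the source grounded, V_GS = V_G = 2.4 V.
Assume saturation: I_D = (k_n/2)(V_GS − V_t)² = (3.6/2)×(2.4 − 0.87)² = 1.8×1.53² = 4.24 mA.
V_DS = V_DD − I_D·R_D = 14 − 4.24×1.2 = 8.91 V.
Saturation requires V_DS ≥ V_GS − V_t = 1.53 V; 8.91 ≥ 1.53 ✓.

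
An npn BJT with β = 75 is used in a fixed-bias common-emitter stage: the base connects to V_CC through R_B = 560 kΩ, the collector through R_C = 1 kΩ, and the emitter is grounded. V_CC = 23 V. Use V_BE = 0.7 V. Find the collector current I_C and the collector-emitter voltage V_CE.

Base loop: V_CC = I_B·R_B + V_BE, so I_B = (23 − 0.7)/560 kΩ = 0.0398 mA.
In the active region I_C = β·I_B = 75 × 0.0398 = 2.99 mA.
Collector loop: V_CE = V_CC − I_C·R_C = 23 − 2.99×1 = 20 V.
Since V_CE = 20 V > V_CE(sat) ≈ 0.2 V, the transistor is in the active region as assumed.

I_C ≈ 3 mA, V_CE ≈ 20 V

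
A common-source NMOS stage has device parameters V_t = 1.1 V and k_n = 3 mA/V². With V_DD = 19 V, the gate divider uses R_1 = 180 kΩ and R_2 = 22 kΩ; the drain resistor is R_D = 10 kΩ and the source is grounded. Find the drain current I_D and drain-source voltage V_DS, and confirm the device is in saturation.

V_G = V_DD·R_2/(R_1+R_2) = 19×22/202 = 2.07 V. With the source grounded, V_GS = V_G = 2.07 V.
Assume saturation: I_D = (k_n/2)(V_GS − V_t)² = (3/2)×(2.07 − 1.1)² = 1.5×0.969² = 1.41 mA.
V_DS = V_DD − I_D·R_D = 19 − 1.41×10 = 4.91 V.
Saturation requires V_DS ≥ V_GS − V_t = 0.969 V; 4.91 ≥ 0.969 ✓.

I_D ≈ 1.4 mA, V_DS ≈ 4.9 V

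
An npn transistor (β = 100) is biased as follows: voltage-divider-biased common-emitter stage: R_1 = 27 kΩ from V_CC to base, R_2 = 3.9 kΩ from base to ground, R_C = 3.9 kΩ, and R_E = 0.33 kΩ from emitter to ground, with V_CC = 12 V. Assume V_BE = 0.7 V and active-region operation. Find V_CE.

Thevenize the base divider: V_Th = V_CC·R_2/(R_1+R_2) = 12×3.9/30.9 = 1.51 V, R_Th = R_1‖R_2 = 3.41 kΩ.
Base-emitter loop: V_Th = I_B·R_Th + V_BE + (β+1)I_B·R_E, so I_B = (1.51 − 0.7) / (3.41 + 101×0.33) = 0.0222 mA.
I_C = β·I_B = 100×0.0222 = 2.22 mA, and I_E = (β+1)I_B = 2.24 mA.
V_CE = V_CC − I_C·R_C − I_E·R_E = 12 − 2.22×3.9 − 2.24×0.33 = 2.61 V.
V_CE = 2.61 V > 0.2 V confirms active-region operation.

V_CE ≈ 2.6 V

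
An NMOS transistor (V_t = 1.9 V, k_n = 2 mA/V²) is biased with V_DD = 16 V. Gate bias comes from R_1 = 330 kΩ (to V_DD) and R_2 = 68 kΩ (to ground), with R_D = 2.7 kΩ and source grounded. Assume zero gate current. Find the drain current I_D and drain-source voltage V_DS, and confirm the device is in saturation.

V_G = V_DD·R_2/(R_1+R_2) = 16×68/398 = 2.73 V. With the source grounded, V_GS = V_G = 2.73 V.
Assume saturation: I_D = (k_n/2)(V_GS − V_t)² = (2/2)×(2.73 − 1.9)² = 1×0.834² = 0.695 mA.
V_DS = V_DD − I_D·R_D = 16 − 0.695×2.7 = 14.1 V.
Saturation requires V_DS ≥ V_GS − V_t = 0.834 V; 14.1 ≥ 0.834 ✓.

I_D ≈ 0.7 mA, V_DS ≈ 14 V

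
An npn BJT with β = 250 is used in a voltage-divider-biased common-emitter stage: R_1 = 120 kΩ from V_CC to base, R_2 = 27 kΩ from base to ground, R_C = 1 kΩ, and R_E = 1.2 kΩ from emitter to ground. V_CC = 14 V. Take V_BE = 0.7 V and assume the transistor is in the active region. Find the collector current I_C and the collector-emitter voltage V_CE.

I_C ≈ 1.4 mA, V_CE ≈ 11 V

Thevenize the base divider: V_Th = V_CC·R_2/(R_1+R_2) = 14×27/147 = 2.57 V, R_Th = R_1‖R_2 = 22 kΩ.
Base-emitter loop: V_Th = I_B·R_Th + V_BE + (β+1)I_B·R_E, so I_B = (2.57 − 0.7) / (22 + 251×1.2) = 0.00579 mA.
I_C = β·I_B = 250×0.00579 = 1.45 mA, and I_E = (β+1)I_B = 1.45 mA.
V_CE = V_CC − I_C·R_C − I_E·R_E = 14 − 1.45×1 − 1.45×1.2 = 10.8 V.
V_CE = 10.8 V > 0.2 V confirms active-region operation.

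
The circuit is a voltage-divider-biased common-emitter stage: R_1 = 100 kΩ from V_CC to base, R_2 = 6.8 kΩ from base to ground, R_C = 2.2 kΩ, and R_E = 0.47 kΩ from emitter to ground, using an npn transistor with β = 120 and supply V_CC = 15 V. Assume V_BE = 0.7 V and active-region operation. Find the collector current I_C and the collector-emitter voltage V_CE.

I_C ≈ 0.48 mA, V_CE ≈ 14 V

Thevenize the base divider: V_Th = V_CC·R_2/(R_1+R_2) = 15×6.8/107 = 0.955 V, R_Th = R_1‖R_2 = 6.37 kΩ.
Base-emitter loop: V_Th = I_B·R_Th + V_BE + (β+1)I_B·R_E, so I_B = (0.955 − 0.7) / (6.37 + 121×0.47) = 0.00403 mA.
I_C = β·I_B = 120×0.00403 = 0.484 mA, and I_E = (β+1)I_B = 0.488 mA.
V_CE = V_CC − I_C·R_C − I_E·R_E = 15 − 0.484×2.2 − 0.488×0.47 = 13.7 V.
V_CE = 13.7 V > 0.2 V confirms active-region operation.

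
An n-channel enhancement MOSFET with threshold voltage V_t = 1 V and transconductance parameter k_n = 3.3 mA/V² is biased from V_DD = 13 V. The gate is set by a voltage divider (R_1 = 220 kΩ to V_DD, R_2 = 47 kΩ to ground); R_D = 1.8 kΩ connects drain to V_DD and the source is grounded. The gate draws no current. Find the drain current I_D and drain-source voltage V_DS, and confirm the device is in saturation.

I_D ≈ 2.7 mA, V_DS ≈ 8.1 V

V_G = V_DD·R_2/(R_1+R_2) = 13×47/267 = 2.29 V. With the source grounded, V_GS = V_G = 2.29 V.
Assume saturation: I_D = (k_n/2)(V_GS − V_t)² = (3.3/2)×(2.29 − 1)² = 1.65×1.29² = 2.74 mA.
V_DS = V_DD − I_D·R_D = 13 − 2.74×1.8 = 8.07 V.
Saturation requires V_DS ≥ V_GS − V_t = 1.29 V; 8.07 ≥ 1.29 ✓.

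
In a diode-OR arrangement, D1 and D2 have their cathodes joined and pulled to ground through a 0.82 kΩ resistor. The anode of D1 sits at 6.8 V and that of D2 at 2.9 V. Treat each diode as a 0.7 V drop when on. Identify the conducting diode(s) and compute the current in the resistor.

Only D1 conducts; I_R ≈ 7.4 mA

Assume both conduct. Then node N would need to be at both 6.8−0.7 = 6.1 V and 2.9−0.7 = 2.2 V, which is impossible.
Assume only D1 conducts: V_N = 6.8 − 0.7 = 6.1 V, so I_R = 6.1/0.82 = 7.44 mA.
Check D2: its anode-to-cathode voltage is 2.9 − 6.1 = -3.2 V < 0.7 V, so it is off. The assumption is consistent.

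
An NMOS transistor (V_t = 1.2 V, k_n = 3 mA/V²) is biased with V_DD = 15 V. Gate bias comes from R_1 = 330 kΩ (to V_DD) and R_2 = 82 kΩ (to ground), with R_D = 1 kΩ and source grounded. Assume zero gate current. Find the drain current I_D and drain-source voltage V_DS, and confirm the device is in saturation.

I_D ≈ 4.8 mA, V_DS ≈ 10 V

V_G = V_DD·R_2/(R_1+R_2) = 15×82/412 = 2.99 V. With the source grounded, V_GS = V_G = 2.99 V.
Assume saturation: I_D = (k_n/2)(V_GS − V_t)² = (3/2)×(2.99 − 1.2)² = 1.5×1.79² = 4.78 mA.
V_DS = V_DD − I_D·R_D = 15 − 4.78×1 = 10.2 V.
Saturation requires V_DS ≥ V_GS − V_t = 1.79 V; 10.2 ≥ 1.79 ✓.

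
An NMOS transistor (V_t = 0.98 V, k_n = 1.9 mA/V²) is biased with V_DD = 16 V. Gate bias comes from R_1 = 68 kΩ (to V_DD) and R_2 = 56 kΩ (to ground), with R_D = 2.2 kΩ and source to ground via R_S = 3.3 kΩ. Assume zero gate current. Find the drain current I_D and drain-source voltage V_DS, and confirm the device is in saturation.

I_D ≈ 1.5 mA, V_DS ≈ 7.7 V

V_G = V_DD·R_2/(R_1+R_2) = 16×56/124 = 7.23 V.
Assume saturation: I_D = (k_n/2)(V_GS − V_t)² with V_GS = V_G − I_D·R_S = 7.23 − 3.3·I_D.
Substituting gives 10.3·I_D² − 40.2·I_D + 37.1 = 0, with roots I_D = 1.51 or 2.37 mA.
The root I_D = 2.37 mA gives V_GS = -0.6 V ≤ V_t, so take I_D = 1.51 mA.
Then V_GS = 2.24 V and V_DS = V_DD − I_D(R_D+R_S) = 16 − 1.51×5.5 = 7.69 V.
Saturation requires V_DS ≥ V_GS − V_t = 1.26 V; 7.69 ≥ 1.26 ✓.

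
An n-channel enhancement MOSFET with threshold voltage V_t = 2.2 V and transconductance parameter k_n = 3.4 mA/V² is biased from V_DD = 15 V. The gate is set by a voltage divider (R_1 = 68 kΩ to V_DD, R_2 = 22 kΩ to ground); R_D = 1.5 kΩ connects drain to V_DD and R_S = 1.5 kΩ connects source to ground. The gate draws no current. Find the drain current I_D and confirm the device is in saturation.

I_D ≈ 0.59 mA

V_G = V_DD·R_2/(R_1+R_2) = 15×22/90 = 3.67 V.
Assume saturation: I_D = (k_n/2)(V_GS − V_t)² with V_GS = V_G − I_D·R_S = 3.67 − 1.5·I_D.
Substituting gives 3.82·I_D² − 8.48·I_D + 3.66 = 0, with roots I_D = 0.586 or 1.63 mA.
The root I_D = 1.63 mA gives V_GS = 1.22 V ≤ V_t, so take I_D = 0.586 mA.
Then V_GS = 2.79 V and V_DS = V_DD − I_D(R_D+R_S) = 15 − 0.586×3 = 13.2 V.
Saturation requires V_DS ≥ V_GS − V_t = 0.587 V; 13.2 ≥ 0.587 ✓.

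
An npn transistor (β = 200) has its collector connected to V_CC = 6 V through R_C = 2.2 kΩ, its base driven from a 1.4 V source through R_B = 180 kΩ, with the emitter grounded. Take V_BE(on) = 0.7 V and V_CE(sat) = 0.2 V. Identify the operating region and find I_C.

active; I_C ≈ 0.78 mA

Assume active. Base-emitter loop: I_B = (V_BB − V_BE)/R_B = (1.4 − 0.7)/180 = 0.00389 mA.
I_C = β·I_B = 200×0.00389 = 0.778 mA.
V_CE = V_CC − I_C·R_C = 6 − 0.778×2.2 = 4.29 V > V_CE(sat), so the active-region assumption holds.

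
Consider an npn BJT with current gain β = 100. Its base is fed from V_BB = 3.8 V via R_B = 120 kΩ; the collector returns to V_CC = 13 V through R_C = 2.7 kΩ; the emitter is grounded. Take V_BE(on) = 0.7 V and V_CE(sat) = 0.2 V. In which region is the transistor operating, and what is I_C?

Assume active. Base-emitter loop: I_B = (V_BB − V_BE)/R_B = (3.8 − 0.7)/120 = 0.0258 mA.
I_C = β·I_B = 100×0.0258 = 2.58 mA.
V_CE = V_CC − I_C·R_C = 13 − 2.58×2.7 = 6.03 V > V_CE(sat), so the active-region assumption holds.

active; I_C ≈ 2.6 mA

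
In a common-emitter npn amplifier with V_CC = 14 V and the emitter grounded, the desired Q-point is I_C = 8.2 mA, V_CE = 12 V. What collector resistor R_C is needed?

R_C ≈ 0.24 kΩ

Collector loop: V_CC = I_C·R_C + V_CE.
R_C = (V_CC − V_CE)/I_C = (14 − 12)/8.2 = 0.244 kΩ.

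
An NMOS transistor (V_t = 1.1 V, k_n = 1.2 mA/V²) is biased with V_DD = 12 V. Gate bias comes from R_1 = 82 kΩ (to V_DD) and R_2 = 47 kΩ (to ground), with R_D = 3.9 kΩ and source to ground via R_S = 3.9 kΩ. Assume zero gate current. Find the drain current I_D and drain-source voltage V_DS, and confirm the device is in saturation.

V_G = V_DD·R_2/(R_1+R_2) = 12×47/129 = 4.37 V.
Assume saturation: I_D = (k_n/2)(V_GS − V_t)² with V_GS = V_G − I_D·R_S = 4.37 − 3.9·I_D.
Substituting gives 9.13·I_D² − 16.3·I_D + 6.42 = 0, with roots I_D = 0.586 or 1.2 mA.
The root I_D = 1.2 mA gives V_GS = -0.315 V ≤ V_t, so take I_D = 0.586 mA.
Then V_GS = 2.09 V and V_DS = V_DD − I_D(R_D+R_S) = 12 − 0.586×7.8 = 7.43 V.
Saturation requires V_DS ≥ V_GS − V_t = 0.988 V; 7.43 ≥ 0.988 ✓.

I_D ≈ 0.59 mA, V_DS ≈ 7.4 V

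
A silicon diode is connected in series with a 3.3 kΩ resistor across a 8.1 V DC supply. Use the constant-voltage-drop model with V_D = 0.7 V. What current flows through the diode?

I ≈ 2.2 mA

KVL around the loop: 8.1 = V_D + I·R = 0.7 + I × 3.3 kΩ.
So I = (8.1 − 0.7) / 3.3 kΩ = 7.4 / 3.3 = 2.24 mA.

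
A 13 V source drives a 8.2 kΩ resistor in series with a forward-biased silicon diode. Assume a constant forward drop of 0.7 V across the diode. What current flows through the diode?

KVL around the loop: 13 = V_D + I·R = 0.7 + I × 8.2 kΩ.
So I = (13 − 0.7) / 8.2 kΩ = 12.3 / 8.2 = 1.5 mA.

I ≈ 1.5 mA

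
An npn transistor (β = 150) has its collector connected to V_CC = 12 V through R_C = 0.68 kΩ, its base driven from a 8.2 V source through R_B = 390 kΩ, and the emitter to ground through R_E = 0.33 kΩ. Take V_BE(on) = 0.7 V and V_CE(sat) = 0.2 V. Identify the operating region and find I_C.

Assume active. Base-emitter loop: I_B = (V_BB − V_BE)/(R_B + (β+1)R_E) = (8.2 − 0.7)/(390 + 151×0.33) = 0.0171 mA.
I_C = β·I_B = 150×0.0171 = 2.56 mA.
V_CE = V_CC − I_C·R_C − I_E·R_E = 12 − 2.56×0.68 − 2.57×0.33 = 9.41 V > V_CE(sat), so the active-region assumption holds.

active; I_C ≈ 2.6 mA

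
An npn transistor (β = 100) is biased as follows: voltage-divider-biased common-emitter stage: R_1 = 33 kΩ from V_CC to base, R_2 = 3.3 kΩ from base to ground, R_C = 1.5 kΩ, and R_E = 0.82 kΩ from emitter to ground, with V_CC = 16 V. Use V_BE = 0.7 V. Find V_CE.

Thevenize the base divider: V_Th = V_CC·R_2/(R_1+R_2) = 16×3.3/36.3 = 1.45 V, R_Th = R_1‖R_2 = 3 kΩ.
Base-emitter loop: V_Th = I_B·R_Th + V_BE + (β+1)I_B·R_E, so I_B = (1.45 − 0.7) / (3 + 101×0.82) = 0.00879 mA.
I_C = β·I_B = 100×0.00879 = 0.879 mA, and I_E = (β+1)I_B = 0.888 mA.
V_CE = V_CC − I_C·R_C − I_E·R_E = 16 − 0.879×1.5 − 0.888×0.82 = 14 V.
V_CE = 14 V > 0.2 V confirms active-region operation.

V_CE ≈ 14 V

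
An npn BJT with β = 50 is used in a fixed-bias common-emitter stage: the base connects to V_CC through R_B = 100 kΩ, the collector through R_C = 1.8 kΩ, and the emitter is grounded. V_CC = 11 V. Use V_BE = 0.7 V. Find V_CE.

V_CE ≈ 1.7 V

Base loop: V_CC = I_B·R_B + V_BE, so I_B = (11 − 0.7)/100 kΩ = 0.103 mA.
In the active region I_C = β·I_B = 50 × 0.103 = 5.15 mA.
Collector loop: V_CE = V_CC − I_C·R_C = 11 − 5.15×1.8 = 1.73 V.
Since V_CE = 1.73 V > V_CE(sat) ≈ 0.2 V, the transistor is in the active region as assumed.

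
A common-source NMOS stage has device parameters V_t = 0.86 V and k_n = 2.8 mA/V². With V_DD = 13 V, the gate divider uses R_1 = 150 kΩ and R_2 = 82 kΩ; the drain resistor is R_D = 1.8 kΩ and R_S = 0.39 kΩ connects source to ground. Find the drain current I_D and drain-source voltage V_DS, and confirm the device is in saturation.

V_G = V_DD·R_2/(R_1+R_2) = 13×82/232 = 4.59 V.
Assume saturation: I_D = (k_n/2)(V_GS − V_t)² with V_GS = V_G − I_D·R_S = 4.59 − 0.39·I_D.
Substituting gives 0.213·I_D² − 5.08·I_D + 19.5 = 0, with roots I_D = 4.82 or 19 mA.
The root I_D = 19 mA gives V_GS = -2.83 V ≤ V_t, so take I_D = 4.82 mA.
Then V_GS = 2.72 V and V_DS = V_DD − I_D(R_D+R_S) = 13 − 4.82×2.19 = 2.45 V.
Saturation requires V_DS ≥ V_GS − V_t = 1.86 V; 2.45 ≥ 1.86 ✓.

I_D ≈ 4.8 mA, V_DS ≈ 2.4 V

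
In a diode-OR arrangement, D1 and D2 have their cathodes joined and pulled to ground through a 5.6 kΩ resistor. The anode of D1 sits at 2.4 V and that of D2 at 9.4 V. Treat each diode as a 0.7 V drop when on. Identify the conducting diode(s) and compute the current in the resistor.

Assume both conduct. Then node N would need to be at both 2.4−0.7 = 1.7 V and 9.4−0.7 = 8.7 V, which is impossible.
Assume only D2 conducts: V_N = 9.4 − 0.7 = 8.7 V, so I_R = 8.7/5.6 = 1.55 mA.
Check D1: its anode-to-cathode voltage is 2.4 − 8.7 = -6.3 V < 0.7 V, so it is off. The assumption is consistent.

Only D2 conducts; I_R ≈ 1.6 mA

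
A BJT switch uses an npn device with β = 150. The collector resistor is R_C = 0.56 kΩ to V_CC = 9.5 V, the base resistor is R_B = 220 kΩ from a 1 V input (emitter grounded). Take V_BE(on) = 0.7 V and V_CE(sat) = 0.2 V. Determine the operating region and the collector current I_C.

active; I_C ≈ 0.2 mA

Assume active. Base-emitter loop: I_B = (V_BB − V_BE)/R_B = (1 − 0.7)/220 = 0.00136 mA.
I_C = β·I_B = 150×0.00136 = 0.205 mA.
V_CE = V_CC − I_C·R_C = 9.5 − 0.205×0.56 = 9.39 V > V_CE(sat), so the active-region assumption holds.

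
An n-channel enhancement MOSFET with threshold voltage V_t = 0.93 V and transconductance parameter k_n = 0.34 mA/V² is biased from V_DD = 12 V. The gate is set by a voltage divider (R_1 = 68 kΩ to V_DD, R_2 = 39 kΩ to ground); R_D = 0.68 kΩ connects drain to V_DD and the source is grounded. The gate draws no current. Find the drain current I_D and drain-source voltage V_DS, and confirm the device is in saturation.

V_G = V_DD·R_2/(R_1+R_2) = 12×39/107 = 4.37 V. With the source grounded, V_GS = V_G = 4.37 V.
Assume saturation: I_D = (k_n/2)(V_GS − V_t)² = (0.34/2)×(4.37 − 0.93)² = 0.17×3.44² = 2.02 mA.
V_DS = V_DD − I_D·R_D = 12 − 2.02×0.68 = 10.6 V.
Saturation requires V_DS ≥ V_GS − V_t = 3.44 V; 10.6 ≥ 3.44 ✓.

I_D ≈ 2 mA, V_DS ≈ 11 V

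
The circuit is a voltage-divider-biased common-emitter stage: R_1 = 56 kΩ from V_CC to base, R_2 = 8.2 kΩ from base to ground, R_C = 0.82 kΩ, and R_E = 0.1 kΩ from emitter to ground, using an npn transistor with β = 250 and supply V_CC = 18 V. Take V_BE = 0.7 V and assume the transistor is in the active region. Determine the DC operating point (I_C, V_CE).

Thevenize the base divider: V_Th = V_CC·R_2/(R_1+R_2) = 18×8.2/64.2 = 2.3 V, R_Th = R_1‖R_2 = 7.15 kΩ.
Base-emitter loop: V_Th = I_B·R_Th + V_BE + (β+1)I_B·R_E, so I_B = (2.3 − 0.7) / (7.15 + 251×0.1) = 0.0496 mA.
I_C = β·I_B = 250×0.0496 = 12.4 mA, and I_E = (β+1)I_B = 12.4 mA.
V_CE = V_CC − I_C·R_C − I_E·R_E = 18 − 12.4×0.82 − 12.4×0.1 = 6.59 V.
V_CE = 6.59 V > 0.2 V confirms active-region operation.

I_C ≈ 12 mA, V_CE ≈ 6.6 V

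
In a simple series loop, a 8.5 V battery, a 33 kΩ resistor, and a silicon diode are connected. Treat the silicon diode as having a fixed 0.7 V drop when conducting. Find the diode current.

KVL around the loop: 8.5 = V_D + I·R = 0.7 + I × 33 kΩ.
So I = (8.5 − 0.7) / 33 kΩ = 7.8 / 33 = 0.236 mA.

I ≈ 0.24 mA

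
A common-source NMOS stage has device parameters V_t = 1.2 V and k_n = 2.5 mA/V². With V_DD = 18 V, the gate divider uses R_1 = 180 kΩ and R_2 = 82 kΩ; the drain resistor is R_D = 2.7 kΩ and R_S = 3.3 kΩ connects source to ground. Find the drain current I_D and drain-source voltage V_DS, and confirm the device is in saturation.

I_D ≈ 1.1 mA, V_DS ≈ 12 V

V_G = V_DD·R_2/(R_1+R_2) = 18×82/262 = 5.63 V.
Assume saturation: I_D = (k_n/2)(V_GS − V_t)² with V_GS = V_G − I_D·R_S = 5.63 − 3.3·I_D.
Substituting gives 13.6·I_D² − 37.6·I_D + 24.6 = 0, with roots I_D = 1.06 or 1.7 mA.
The root I_D = 1.7 mA gives V_GS = 0.035 V ≤ V_t, so take I_D = 1.06 mA.
Then V_GS = 2.12 V and V_DS = V_DD − I_D(R_D+R_S) = 18 − 1.06×6 = 11.6 V.
Saturation requires V_DS ≥ V_GS − V_t = 0.923 V; 11.6 ≥ 0.923 ✓.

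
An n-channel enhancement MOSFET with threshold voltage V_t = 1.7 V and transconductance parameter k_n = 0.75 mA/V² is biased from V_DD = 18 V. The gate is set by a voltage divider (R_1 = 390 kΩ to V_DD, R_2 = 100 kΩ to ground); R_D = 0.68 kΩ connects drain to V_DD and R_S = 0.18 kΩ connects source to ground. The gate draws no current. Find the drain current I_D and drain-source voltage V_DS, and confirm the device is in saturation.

V_G = V_DD·R_2/(R_1+R_2) = 18×100/490 = 3.67 V.
Assume saturation: I_D = (k_n/2)(V_GS − V_t)² with V_GS = V_G − I_D·R_S = 3.67 − 0.18·I_D.
Substituting gives 0.0122·I_D² − 1.27·I_D + 1.46 = 0, with roots I_D = 1.17 or 103 mA.
The root I_D = 103 mA gives V_GS = -14.9 V ≤ V_t, so take I_D = 1.17 mA.
Then V_GS = 3.46 V and V_DS = V_DD − I_D(R_D+R_S) = 18 − 1.17×0.86 = 17 V.
Saturation requires V_DS ≥ V_GS − V_t = 1.76 V; 17 ≥ 1.76 ✓.

I_D ≈ 1.2 mA, V_DS ≈ 17 V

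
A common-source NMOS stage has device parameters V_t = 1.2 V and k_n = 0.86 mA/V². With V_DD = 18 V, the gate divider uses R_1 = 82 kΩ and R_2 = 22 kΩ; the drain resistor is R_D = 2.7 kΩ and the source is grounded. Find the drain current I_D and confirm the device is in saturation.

V_G = V_DD·R_2/(R_1+R_2) = 18×22/104 = 3.81 V. With the source grounded, V_GS = V_G = 3.81 V.
Assume saturation: I_D = (k_n/2)(V_GS − V_t)² = (0.86/2)×(3.81 − 1.2)² = 0.43×2.61² = 2.92 mA.
V_DS = V_DD − I_D·R_D = 18 − 2.92×2.7 = 10.1 V.
Saturation requires V_DS ≥ V_GS − V_t = 2.61 V; 10.1 ≥ 2.61 ✓.

I_D ≈ 2.9 mA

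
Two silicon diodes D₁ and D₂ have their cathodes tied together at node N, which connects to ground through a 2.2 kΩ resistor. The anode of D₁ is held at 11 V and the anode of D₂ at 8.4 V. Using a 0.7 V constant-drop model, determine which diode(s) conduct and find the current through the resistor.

Assume both conduct. Then node N would need to be at both 11−0.7 = 10.3 V and 8.4−0.7 = 7.7 V, which is impossible.
Assume only D₁ conducts: V_N = 11 − 0.7 = 10.3 V, so I_R = 10.3/2.2 = 4.68 mA.
Check D₂: its anode-to-cathode voltage is 8.4 − 10.3 = -1.9 V < 0.7 V, so it is off. The assumption is consistent.

Only D₁ conducts; I_R ≈ 4.7 mA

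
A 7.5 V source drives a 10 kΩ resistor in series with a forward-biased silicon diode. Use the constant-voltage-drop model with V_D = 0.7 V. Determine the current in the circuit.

KVL around the loop: 7.5 = V_D + I·R = 0.7 + I × 10 kΩ.
So I = (7.5 − 0.7) / 10 kΩ = 6.8 / 10 = 0.68 mA.

I ≈ 0.68 mA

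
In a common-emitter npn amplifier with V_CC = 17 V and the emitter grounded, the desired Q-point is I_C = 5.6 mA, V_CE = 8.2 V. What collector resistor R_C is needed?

Collector loop: V_CC = I_C·R_C + V_CE.
R_C = (V_CC − V_CE)/I_C = (17 − 8.2)/5.6 = 1.57 kΩ.

R_C ≈ 1.6 kΩ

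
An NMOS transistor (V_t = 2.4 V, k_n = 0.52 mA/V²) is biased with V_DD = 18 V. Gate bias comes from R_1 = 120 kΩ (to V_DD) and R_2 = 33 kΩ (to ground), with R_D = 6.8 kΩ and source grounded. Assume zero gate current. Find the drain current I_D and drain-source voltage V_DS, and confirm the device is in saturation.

I_D ≈ 0.57 mA, V_DS ≈ 14 V

V_G = V_DD·R_2/(R_1+R_2) = 18×33/153 = 3.88 V. With the source grounded, V_GS = V_G = 3.88 V.
Assume saturation: I_D = (k_n/2)(V_GS − V_t)² = (0.52/2)×(3.88 − 2.4)² = 0.26×1.48² = 0.571 mA.
V_DS = V_DD − I_D·R_D = 18 − 0.571×6.8 = 14.1 V.
Saturation requires V_DS ≥ V_GS − V_t = 1.48 V; 14.1 ≥ 1.48 ✓.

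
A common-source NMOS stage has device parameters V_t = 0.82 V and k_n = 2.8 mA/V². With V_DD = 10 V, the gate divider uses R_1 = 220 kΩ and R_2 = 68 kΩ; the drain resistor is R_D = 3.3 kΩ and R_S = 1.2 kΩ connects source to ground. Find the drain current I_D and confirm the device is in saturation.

I_D ≈ 0.7 mA

V_G = V_DD·R_2/(R_1+R_2) = 10×68/288 = 2.36 V.
Assume saturation: I_D = (k_n/2)(V_GS − V_t)² with V_GS = V_G − I_D·R_S = 2.36 − 1.2·I_D.
Substituting gives 2.02·I_D² − 6.18·I_D + 3.33 = 0, with roots I_D = 0.696 or 2.37 mA.
The root I_D = 2.37 mA gives V_GS = -0.481 V ≤ V_t, so take I_D = 0.696 mA.
Then V_GS = 1.53 V and V_DS = V_DD − I_D(R_D+R_S) = 10 − 0.696×4.5 = 6.87 V.
Saturation requires V_DS ≥ V_GS − V_t = 0.705 V; 6.87 ≥ 0.705 ✓.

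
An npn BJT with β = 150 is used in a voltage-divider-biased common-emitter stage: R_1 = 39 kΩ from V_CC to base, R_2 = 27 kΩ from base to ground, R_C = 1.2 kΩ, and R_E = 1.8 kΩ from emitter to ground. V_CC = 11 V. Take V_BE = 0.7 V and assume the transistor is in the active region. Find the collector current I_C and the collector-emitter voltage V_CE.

I_C ≈ 2 mA, V_CE ≈ 5 V

Thevenize the base divider: V_Th = V_CC·R_2/(R_1+R_2) = 11×27/66 = 4.5 V, R_Th = R_1‖R_2 = 16 kΩ.
Base-emitter loop: V_Th = I_B·R_Th + V_BE + (β+1)I_B·R_E, so I_B = (4.5 − 0.7) / (16 + 151×1.8) = 0.0132 mA.
I_C = β·I_B = 150×0.0132 = 1.98 mA, and I_E = (β+1)I_B = 1.99 mA.
V_CE = V_CC − I_C·R_C − I_E·R_E = 11 − 1.98×1.2 − 1.99×1.8 = 5.03 V.
V_CE = 5.03 V > 0.2 V confirms active-region operation.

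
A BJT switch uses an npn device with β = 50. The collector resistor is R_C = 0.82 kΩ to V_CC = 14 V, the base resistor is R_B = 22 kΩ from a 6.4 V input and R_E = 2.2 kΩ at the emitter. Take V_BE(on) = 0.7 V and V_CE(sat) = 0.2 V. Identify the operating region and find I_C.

Assume active. Base-emitter loop: I_B = (V_BB − V_BE)/(R_B + (β+1)R_E) = (6.4 − 0.7)/(22 + 51×2.2) = 0.0425 mA.
I_C = β·I_B = 50×0.0425 = 2.12 mA.
V_CE = V_CC − I_C·R_C − I_E·R_E = 14 − 2.12×0.82 − 2.17×2.2 = 7.49 V > V_CE(sat), so the active-region assumption holds.

active; I_C ≈ 2.1 mA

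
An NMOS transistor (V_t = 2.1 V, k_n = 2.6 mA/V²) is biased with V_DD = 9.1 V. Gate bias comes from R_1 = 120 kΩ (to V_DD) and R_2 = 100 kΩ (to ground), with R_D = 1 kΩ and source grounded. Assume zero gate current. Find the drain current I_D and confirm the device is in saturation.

I_D ≈ 5.4 mA

V_G = V_DD·R_2/(R_1+R_2) = 9.1×100/220 = 4.14 V. With the source grounded, V_GS = V_G = 4.14 V.
Assume saturation: I_D = (k_n/2)(V_GS − V_t)² = (2.6/2)×(4.14 − 2.1)² = 1.3×2.04² = 5.39 mA.
V_DS = V_DD − I_D·R_D = 9.1 − 5.39×1 = 3.71 V.
Saturation requires V_DS ≥ V_GS − V_t = 2.04 V; 3.71 ≥ 2.04 ✓.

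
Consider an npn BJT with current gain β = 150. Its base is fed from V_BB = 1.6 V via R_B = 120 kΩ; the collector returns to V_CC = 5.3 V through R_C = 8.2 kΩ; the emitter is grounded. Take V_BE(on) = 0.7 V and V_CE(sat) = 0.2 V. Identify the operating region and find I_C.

Assume active: I_B = (1.6 − 0.7)/120 = 0.0075 mA, giving I_C = β·I_B = 1.13 mA.
But then V_CE = 5.3 − 1.13×8.2 = -3.93 V < V_CE(sat) = 0.2 V — impossible in the active region.
So the transistor is saturated. With V_CE = 0.2 V, I_C = (V_CC − 0.2)/R_C = 5.1/8.2 = 0.622 mA.
Check: β·I_B = 1.13 mA > I_C = 0.622 mA, confirming saturation.

saturation; I_C ≈ 0.62 mA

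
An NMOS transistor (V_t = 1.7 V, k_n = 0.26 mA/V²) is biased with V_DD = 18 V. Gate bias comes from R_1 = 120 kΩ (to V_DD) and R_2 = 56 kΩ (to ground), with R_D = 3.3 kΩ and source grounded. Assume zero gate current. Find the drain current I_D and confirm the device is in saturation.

I_D ≈ 2.1 mA

V_G = V_DD·R_2/(R_1+R_2) = 18×56/176 = 5.73 V. With the source grounded, V_GS = V_G = 5.73 V.
Assume saturation: I_D = (k_n/2)(V_GS − V_t)² = (0.26/2)×(5.73 − 1.7)² = 0.13×4.03² = 2.11 mA.
V_DS = V_DD − I_D·R_D = 18 − 2.11×3.3 = 11 V.
Saturation requires V_DS ≥ V_GS − V_t = 4.03 V; 11 ≥ 4.03 ✓.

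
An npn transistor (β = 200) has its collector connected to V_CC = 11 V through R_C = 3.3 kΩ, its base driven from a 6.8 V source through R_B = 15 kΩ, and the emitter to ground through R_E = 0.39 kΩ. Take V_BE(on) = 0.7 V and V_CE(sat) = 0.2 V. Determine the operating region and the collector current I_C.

Assume active: I_B = (6.8 − 0.7)/(15 + 201×0.39) = 0.0653 mA, I_C = β·I_B = 13.1 mA.
Then V_CE = 11 − 13.1×3.3 − 13.1×0.39 = -37.2 V < 0.2 V — the active assumption fails.
Re-solve with V_CE = 0.2 V. KCL at the emitter: V_E/R_E = (V_BB−0.7−V_E)/R_B + (V_CC−0.2−V_E)/R_C, giving V_E = 1.25 V.
I_C = (V_CC − 0.2 − V_E)/R_C = (10.8 − 1.25)/3.3 = 2.89 mA.
Check: I_B = (6.1 − 1.25)/15 = 0.323 mA, and β·I_B = 64.6 mA > I_C, confirming saturation.

saturation; I_C ≈ 2.9 mA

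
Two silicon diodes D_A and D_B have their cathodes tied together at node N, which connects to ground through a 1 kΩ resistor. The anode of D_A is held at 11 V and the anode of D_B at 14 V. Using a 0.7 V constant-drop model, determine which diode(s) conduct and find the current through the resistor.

Assume both conduct. Then node N would need to be at both 11−0.7 = 10.3 V and 14−0.7 = 13.3 V, which is impossible.
Assume only D_B conducts: V_N = 14 − 0.7 = 13.3 V, so I_R = 13.3/1 = 13.3 mA.
Check D_A: its anode-to-cathode voltage is 11 − 13.3 = -2.3 V < 0.7 V, so it is off. The assumption is consistent.

Only D_B conducts; I_R ≈ 13 mA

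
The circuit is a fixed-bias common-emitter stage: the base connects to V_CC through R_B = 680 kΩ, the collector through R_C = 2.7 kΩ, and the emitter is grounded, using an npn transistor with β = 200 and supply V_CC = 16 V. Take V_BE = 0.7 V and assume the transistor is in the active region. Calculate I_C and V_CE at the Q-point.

I_C ≈ 4.5 mA, V_CE ≈ 3.8 V

Base loop: V_CC = I_B·R_B + V_BE, so I_B = (16 − 0.7)/680 kΩ = 0.0225 mA.
In the active region I_C = β·I_B = 200 × 0.0225 = 4.5 mA.
Collector loop: V_CE = V_CC − I_C·R_C = 16 − 4.5×2.7 = 3.85 V.
Since V_CE = 3.85 V > V_CE(sat) ≈ 0.2 V, the transistor is in the active region as assumed.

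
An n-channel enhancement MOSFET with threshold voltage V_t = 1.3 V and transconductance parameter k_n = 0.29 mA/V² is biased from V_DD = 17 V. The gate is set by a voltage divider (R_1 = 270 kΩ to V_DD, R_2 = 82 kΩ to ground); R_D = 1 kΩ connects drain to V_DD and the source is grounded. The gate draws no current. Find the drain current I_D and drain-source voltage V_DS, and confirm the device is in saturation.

V_G = V_DD·R_2/(R_1+R_2) = 17×82/352 = 3.96 V. With the source grounded, V_GS = V_G = 3.96 V.
Assume saturation: I_D = (k_n/2)(V_GS − V_t)² = (0.29/2)×(3.96 − 1.3)² = 0.145×2.66² = 1.03 mA.
V_DS = V_DD − I_D·R_D = 17 − 1.03×1 = 16 V.
Saturation requires V_DS ≥ V_GS − V_t = 2.66 V; 16 ≥ 2.66 ✓.

I_D ≈ 1 mA, V_DS ≈ 16 V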